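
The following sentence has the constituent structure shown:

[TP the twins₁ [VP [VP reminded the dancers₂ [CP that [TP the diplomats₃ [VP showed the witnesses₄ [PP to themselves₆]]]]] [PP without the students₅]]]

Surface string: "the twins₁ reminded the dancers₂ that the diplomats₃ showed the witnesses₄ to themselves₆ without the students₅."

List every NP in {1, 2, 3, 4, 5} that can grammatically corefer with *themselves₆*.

*themselves* is an anaphor, so Principle A applies: it must be bound in its binding domain.
Binding domain of *themselves₆*: the embedded TP, whose subject is the diplomats₃.
*the twins₁* c-commands the anaphor but is outside its binding domain → cannot satisfy Principle A.
*the dancers₂* c-commands the anaphor but is outside its binding domain → cannot satisfy Principle A.
*the diplomats₃* c-commands the anaphor within its binding domain → licit binder.
*the witnesses₄* c-commands the anaphor within its binding domain → licit binder.
*the students₅* does not c-command the anaphor → cannot bind it.

{3, 4}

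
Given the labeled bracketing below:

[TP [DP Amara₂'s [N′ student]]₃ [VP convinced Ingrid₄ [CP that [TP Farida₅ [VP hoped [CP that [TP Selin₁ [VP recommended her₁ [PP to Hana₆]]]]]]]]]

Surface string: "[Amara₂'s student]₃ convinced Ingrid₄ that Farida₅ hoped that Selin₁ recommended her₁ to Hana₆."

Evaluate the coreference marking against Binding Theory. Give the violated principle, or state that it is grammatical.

Principle B

The two coindexed NPs are *Selin₁* and *her₁*.
*her₁* is a pronoun. Its binding domain is the embedded TP, whose subject is Selin₁.
*Selin₁* c-commands it within that domain and carries the same index.
The pronoun is locally bound → Principle B violation.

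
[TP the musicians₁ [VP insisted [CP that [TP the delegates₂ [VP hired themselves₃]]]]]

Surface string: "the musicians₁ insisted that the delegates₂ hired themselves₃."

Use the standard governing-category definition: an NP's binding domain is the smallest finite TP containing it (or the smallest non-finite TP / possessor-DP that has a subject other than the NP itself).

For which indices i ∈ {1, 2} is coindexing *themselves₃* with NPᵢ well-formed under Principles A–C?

*themselves* is an anaphor, so Principle A applies: it must be bound in its binding domain.
Binding domain of *themselves₃*: the embedded TP, whose subject is the delegates₂.
*the musicians₁* c-commands the anaphor but is outside its binding domain → cannot satisfy Principle A.
*the delegates₂* c-commands the anaphor within its binding domain → licit binder.

{2}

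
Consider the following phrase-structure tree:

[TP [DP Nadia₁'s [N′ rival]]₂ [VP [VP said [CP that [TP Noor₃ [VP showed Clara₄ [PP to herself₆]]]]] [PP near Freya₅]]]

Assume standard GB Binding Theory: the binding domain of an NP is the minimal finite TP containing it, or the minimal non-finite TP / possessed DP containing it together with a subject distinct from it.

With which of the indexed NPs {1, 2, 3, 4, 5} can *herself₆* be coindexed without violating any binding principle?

{3, 4}

*herself* is an anaphor, so Principle A applies: it must be bound in its binding domain.
Binding domain of *herself₆*: the embedded TP, whose subject is Noor₃.
*Nadia₁* does not c-command the anaphor → cannot bind it.
*[Nadia₁'s rival]₂* c-commands the anaphor but is outside its binding domain → cannot satisfy Principle A.
*Noor₃* c-commands the anaphor within its binding domain → licit binder.
*Clara₄* c-commands the anaphor within its binding domain → licit binder.
*Freya₅* does not c-command the anaphor → cannot bind it.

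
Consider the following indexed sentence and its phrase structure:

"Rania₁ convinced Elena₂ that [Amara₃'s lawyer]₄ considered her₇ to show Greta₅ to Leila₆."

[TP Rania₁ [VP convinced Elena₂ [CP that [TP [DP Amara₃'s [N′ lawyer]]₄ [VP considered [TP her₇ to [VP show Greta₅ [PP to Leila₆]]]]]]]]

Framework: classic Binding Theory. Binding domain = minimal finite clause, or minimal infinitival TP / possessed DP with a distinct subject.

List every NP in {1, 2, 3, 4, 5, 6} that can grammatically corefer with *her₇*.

{1, 2, 3}

*her* is a pronoun, so Principle B applies: it must be free in its binding domain.
Binding domain of *her₇*: the embedded TP, whose subject is [Amara₃'s lawyer]₄.
*Rania₁* c-commands the pronoun but from outside its binding domain, and is not c-commanded by it → coindexation permitted.
*Elena₂* c-commands the pronoun but from outside its binding domain, and is not c-commanded by it → coindexation permitted.
*Amara₃* and the pronoun do not c-command one another → neither Principle B nor Principle C is at stake; coindexation permitted.
*[Amara₃'s lawyer]₄* c-commands the pronoun within its binding domain → coindexation would violate Principle B.
*Greta₅*: the pronoun c-commands this R-expression → coindexation would violate Principle C on *Greta₅*.
*Leila₆*: the pronoun c-commands this R-expression → coindexation would violate Principle C on *Leila₆*.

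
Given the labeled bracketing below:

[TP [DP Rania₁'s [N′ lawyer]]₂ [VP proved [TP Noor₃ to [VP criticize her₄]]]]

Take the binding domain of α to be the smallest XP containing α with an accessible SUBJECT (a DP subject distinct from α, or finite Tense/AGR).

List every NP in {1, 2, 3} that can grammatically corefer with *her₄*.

*her* is a pronoun, so Principle B applies: it must be free in its binding domain.
Binding domain of *her₄*: the embedded TP, whose subject is Noor₃.
*Rania₁* and the pronoun do not c-command one another → neither Principle B nor Principle C is at stake; coindexation permitted.
*[Rania₁'s lawyer]₂* c-commands the pronoun but from outside its binding domain, and is not c-commanded by it → coindexation permitted.
*Noor₃* c-commands the pronoun within its binding domain → coindexation would violate Principle B.

{1, 2}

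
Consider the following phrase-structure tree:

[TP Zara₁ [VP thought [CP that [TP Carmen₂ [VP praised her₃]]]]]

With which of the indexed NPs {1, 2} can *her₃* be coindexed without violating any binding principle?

*her* is a pronoun, so Principle B applies: it must be free in its binding domain.
Binding domain of *her₃*: the embedded TP, whose subject is Carmen₂.
*Zara₁* c-commands the pronoun but from outside its binding domain, and is not c-commanded by it → coindexation permitted.
*Carmen₂* c-commands the pronoun within its binding domain → coindexation would violate Principle B.

{1}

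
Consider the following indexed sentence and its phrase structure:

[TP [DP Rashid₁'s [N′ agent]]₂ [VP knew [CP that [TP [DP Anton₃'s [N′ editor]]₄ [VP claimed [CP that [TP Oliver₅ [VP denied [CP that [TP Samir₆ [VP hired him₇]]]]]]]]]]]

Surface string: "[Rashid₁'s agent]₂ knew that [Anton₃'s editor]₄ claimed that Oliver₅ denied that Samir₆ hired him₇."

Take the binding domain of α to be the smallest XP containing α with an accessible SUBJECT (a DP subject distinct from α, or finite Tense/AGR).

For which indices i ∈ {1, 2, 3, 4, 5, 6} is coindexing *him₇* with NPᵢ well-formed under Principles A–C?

{1, 2, 3, 4, 5}

*him* is a pronoun, so Principle B applies: it must be free in its binding domain.
Binding domain of *him₇*: the embedded TP, whose subject is Samir₆.
*Rashid₁* and the pronoun do not c-command one another → neither Principle B nor Principle C is at stake; coindexation permitted.
*[Rashid₁'s agent]₂* c-commands the pronoun but from outside its binding domain, and is not c-commanded by it → coindexation permitted.
*Anton₃* and the pronoun do not c-command one another → neither Principle B nor Principle C is at stake; coindexation permitted.
*[Anton₃'s editor]₄* c-commands the pronoun but from outside its binding domain, and is not c-commanded by it → coindexation permitted.
*Oliver₅* c-commands the pronoun but from outside its binding domain, and is not c-commanded by it → coindexation permitted.
*Samir₆* c-commands the pronoun within its binding domain → coindexation would violate Principle B.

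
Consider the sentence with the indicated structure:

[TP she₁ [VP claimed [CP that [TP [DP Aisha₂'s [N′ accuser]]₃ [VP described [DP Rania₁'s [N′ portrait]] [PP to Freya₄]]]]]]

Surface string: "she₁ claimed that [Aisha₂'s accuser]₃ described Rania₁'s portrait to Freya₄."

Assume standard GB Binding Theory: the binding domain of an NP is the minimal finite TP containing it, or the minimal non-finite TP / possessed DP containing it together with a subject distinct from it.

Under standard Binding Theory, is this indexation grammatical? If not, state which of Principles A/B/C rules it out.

The two coindexed NPs are *she₁* and *Rania₁*.
*Rania₁* is an R-expression. Principle C requires it to be free everywhere.
*she₁* c-commands it and carries the same index.
The R-expression is bound → Principle C violation.

Principle C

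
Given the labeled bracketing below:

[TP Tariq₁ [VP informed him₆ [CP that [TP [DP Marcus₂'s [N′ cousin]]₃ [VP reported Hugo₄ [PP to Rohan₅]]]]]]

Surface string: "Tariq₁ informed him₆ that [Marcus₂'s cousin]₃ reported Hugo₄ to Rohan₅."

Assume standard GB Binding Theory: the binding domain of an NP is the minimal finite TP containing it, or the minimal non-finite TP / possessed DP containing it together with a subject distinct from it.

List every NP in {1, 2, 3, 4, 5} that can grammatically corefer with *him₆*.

none

*him* is a pronoun, so Principle B applies: it must be free in its binding domain.
Binding domain of *him₆*: the matrix TP, whose subject is Tariq₁.
*Tariq₁* c-commands the pronoun within its binding domain → coindexation would violate Principle B.
*Marcus₂*: the pronoun c-commands this R-expression → coindexation would violate Principle C on *Marcus₂*.
*[Marcus₂'s cousin]₃*: the pronoun c-commands this R-expression → coindexation would violate Principle C on *[Marcus₂'s cousin]₃*.
*Hugo₄*: the pronoun c-commands this R-expression → coindexation would violate Principle C on *Hugo₄*.
*Rohan₅*: the pronoun c-commands this R-expression → coindexation would violate Principle C on *Rohan₅*.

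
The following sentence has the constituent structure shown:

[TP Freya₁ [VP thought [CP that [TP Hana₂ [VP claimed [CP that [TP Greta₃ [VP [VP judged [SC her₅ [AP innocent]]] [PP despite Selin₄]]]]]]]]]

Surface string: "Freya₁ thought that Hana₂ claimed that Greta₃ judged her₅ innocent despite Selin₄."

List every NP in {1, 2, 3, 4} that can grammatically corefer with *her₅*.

{1, 2, 4}

*her* is a pronoun, so Principle B applies: it must be free in its binding domain.
Binding domain of *her₅*: the embedded TP, whose subject is Greta₃.
*Freya₁* c-commands the pronoun but from outside its binding domain, and is not c-commanded by it → coindexation permitted.
*Hana₂* c-commands the pronoun but from outside its binding domain, and is not c-commanded by it → coindexation permitted.
*Greta₃* c-commands the pronoun within its binding domain → coindexation would violate Principle B.
*Selin₄* and the pronoun do not c-command one another → neither Principle B nor Principle C is at stake; coindexation permitted.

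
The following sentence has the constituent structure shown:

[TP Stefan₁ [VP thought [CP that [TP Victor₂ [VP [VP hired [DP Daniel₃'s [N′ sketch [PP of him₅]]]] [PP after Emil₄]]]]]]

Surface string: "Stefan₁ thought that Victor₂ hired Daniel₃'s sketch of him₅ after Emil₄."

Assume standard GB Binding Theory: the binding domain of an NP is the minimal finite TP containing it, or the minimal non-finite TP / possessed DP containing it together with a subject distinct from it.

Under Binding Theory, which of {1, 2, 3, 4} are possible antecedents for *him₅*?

{1, 2, 4}

*him* is a pronoun, so Principle B applies: it must be free in its binding domain.
Binding domain of *him₅*: the possessed DP, whose subject is Daniel₃.
*Stefan₁* c-commands the pronoun but from outside its binding domain, and is not c-commanded by it → coindexation permitted.
*Victor₂* c-commands the pronoun but from outside its binding domain, and is not c-commanded by it → coindexation permitted.
*Daniel₃* c-commands the pronoun within its binding domain → coindexation would violate Principle B.
*Emil₄* and the pronoun do not c-command one another → neither Principle B nor Principle C is at stake; coindexation permitted.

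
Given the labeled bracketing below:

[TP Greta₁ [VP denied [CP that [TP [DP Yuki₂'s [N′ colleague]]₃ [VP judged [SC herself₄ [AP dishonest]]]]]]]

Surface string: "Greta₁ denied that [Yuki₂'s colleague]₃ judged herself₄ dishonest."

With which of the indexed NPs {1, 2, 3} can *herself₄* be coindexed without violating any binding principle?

{3}

*herself* is an anaphor, so Principle A applies: it must be bound in its binding domain.
Binding domain of *herself₄*: the embedded TP, whose subject is [Yuki₂'s colleague]₃.
*Greta₁* c-commands the anaphor but is outside its binding domain → cannot satisfy Principle A.
*Yuki₂* does not c-command the anaphor → cannot bind it.
*[Yuki₂'s colleague]₃* c-commands the anaphor within its binding domain → licit binder.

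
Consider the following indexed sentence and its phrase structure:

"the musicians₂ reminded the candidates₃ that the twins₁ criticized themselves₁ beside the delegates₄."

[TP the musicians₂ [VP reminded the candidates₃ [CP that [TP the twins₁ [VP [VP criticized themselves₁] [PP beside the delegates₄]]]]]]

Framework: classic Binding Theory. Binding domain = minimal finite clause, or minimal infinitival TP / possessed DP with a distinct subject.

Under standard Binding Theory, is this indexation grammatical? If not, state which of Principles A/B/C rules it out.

The two coindexed NPs are *the twins₁* and *themselves₁*.
*themselves₁* is an anaphor; its binding domain is the embedded TP, whose subject is the twins₁. *the twins₁* c-commands it within that domain and shares its index, so Principle A is satisfied.
*the twins₁* is an R-expression; *themselves₁* does not c-command it, and no other NP shares its index, so Principle C is satisfied.
All principles are respected.

grammatical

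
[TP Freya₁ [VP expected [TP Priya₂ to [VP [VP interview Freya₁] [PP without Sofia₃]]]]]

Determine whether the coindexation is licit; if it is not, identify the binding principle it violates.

The two coindexed NPs are *Freya₁* (the lower occurrence) and *Freya₁* (the higher occurrence).
*Freya₁* (the lower occurrence) is an R-expression. Principle C requires it to be free everywhere.
*Freya₁* (the higher occurrence) c-commands it and carries the same index.
The R-expression is bound → Principle C violation.

Principle C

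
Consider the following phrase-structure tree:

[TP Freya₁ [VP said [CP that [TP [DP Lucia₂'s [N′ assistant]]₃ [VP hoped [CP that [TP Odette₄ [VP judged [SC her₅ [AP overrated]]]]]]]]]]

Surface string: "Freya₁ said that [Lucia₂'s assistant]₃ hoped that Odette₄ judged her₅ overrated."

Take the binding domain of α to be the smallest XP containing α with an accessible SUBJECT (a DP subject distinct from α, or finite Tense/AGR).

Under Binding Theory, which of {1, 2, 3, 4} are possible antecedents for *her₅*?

*her* is a pronoun, so Principle B applies: it must be free in its binding domain.
Binding domain of *her₅*: the embedded TP, whose subject is Odette₄.
*Freya₁* c-commands the pronoun but from outside its binding domain, and is not c-commanded by it → coindexation permitted.
*Lucia₂* and the pronoun do not c-command one another → neither Principle B nor Principle C is at stake; coindexation permitted.
*[Lucia₂'s assistant]₃* c-commands the pronoun but from outside its binding domain, and is not c-commanded by it → coindexation permitted.
*Odette₄* c-commands the pronoun within its binding domain → coindexation would violate Principle B.

{1, 2, 3}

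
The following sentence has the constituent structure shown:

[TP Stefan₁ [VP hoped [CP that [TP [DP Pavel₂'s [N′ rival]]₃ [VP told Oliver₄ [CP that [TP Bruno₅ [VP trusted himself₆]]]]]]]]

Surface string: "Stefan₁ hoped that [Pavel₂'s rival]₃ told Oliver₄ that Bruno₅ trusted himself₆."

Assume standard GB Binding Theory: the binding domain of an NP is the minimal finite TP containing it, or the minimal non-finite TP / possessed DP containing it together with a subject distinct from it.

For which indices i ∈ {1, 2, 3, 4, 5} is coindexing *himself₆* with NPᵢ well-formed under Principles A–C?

{5}

*himself* is an anaphor, so Principle A applies: it must be bound in its binding domain.
Binding domain of *himself₆*: the embedded TP, whose subject is Bruno₅.
*Stefan₁* c-commands the anaphor but is outside its binding domain → cannot satisfy Principle A.
*Pavel₂* does not c-command the anaphor → cannot bind it.
*[Pavel₂'s rival]₃* c-commands the anaphor but is outside its binding domain → cannot satisfy Principle A.
*Oliver₄* c-commands the anaphor but is outside its binding domain → cannot satisfy Principle A.
*Bruno₅* c-commands the anaphor within its binding domain → licit binder.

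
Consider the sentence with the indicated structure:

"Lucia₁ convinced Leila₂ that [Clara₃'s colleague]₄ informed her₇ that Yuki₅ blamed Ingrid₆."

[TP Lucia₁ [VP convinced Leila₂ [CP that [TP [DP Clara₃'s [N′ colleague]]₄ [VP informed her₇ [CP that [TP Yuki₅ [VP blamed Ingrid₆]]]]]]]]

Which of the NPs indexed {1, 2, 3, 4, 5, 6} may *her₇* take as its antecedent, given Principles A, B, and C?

*her* is a pronoun, so Principle B applies: it must be free in its binding domain.
Binding domain of *her₇*: the embedded TP, whose subject is [Clara₃'s colleague]₄.
*Lucia₁* c-commands the pronoun but from outside its binding domain, and is not c-commanded by it → coindexation permitted.
*Leila₂* c-commands the pronoun but from outside its binding domain, and is not c-commanded by it → coindexation permitted.
*Clara₃* and the pronoun do not c-command one another → neither Principle B nor Principle C is at stake; coindexation permitted.
*[Clara₃'s colleague]₄* c-commands the pronoun within its binding domain → coindexation would violate Principle B.
*Yuki₅*: the pronoun c-commands this R-expression → coindexation would violate Principle C on *Yuki₅*.
*Ingrid₆*: the pronoun c-commands this R-expression → coindexation would violate Principle C on *Ingrid₆*.

{1, 2, 3}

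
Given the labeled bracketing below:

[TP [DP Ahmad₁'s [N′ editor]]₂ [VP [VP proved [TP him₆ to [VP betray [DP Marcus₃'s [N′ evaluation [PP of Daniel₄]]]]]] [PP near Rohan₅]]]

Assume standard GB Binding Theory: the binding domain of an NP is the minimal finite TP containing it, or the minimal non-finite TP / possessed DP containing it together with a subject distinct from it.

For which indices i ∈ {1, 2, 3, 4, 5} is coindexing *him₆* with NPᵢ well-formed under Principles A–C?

{1, 5}

*him* is a pronoun, so Principle B applies: it must be free in its binding domain.
Binding domain of *him₆*: the matrix TP, whose subject is [Ahmad₁'s editor]₂.
*Ahmad₁* and the pronoun do not c-command one another → neither Principle B nor Principle C is at stake; coindexation permitted.
*[Ahmad₁'s editor]₂* c-commands the pronoun within its binding domain → coindexation would violate Principle B.
*Marcus₃*: the pronoun c-commands this R-expression → coindexation would violate Principle C on *Marcus₃*.
*Daniel₄*: the pronoun c-commands this R-expression → coindexation would violate Principle C on *Daniel₄*.
*Rohan₅* and the pronoun do not c-command one another → neither Principle B nor Principle C is at stake; coindexation permitted.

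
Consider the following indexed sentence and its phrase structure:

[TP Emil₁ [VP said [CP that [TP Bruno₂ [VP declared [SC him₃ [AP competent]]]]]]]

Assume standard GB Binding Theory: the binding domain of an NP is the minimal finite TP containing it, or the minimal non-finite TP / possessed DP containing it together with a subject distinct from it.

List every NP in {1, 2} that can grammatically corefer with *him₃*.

*him* is a pronoun, so Principle B applies: it must be free in its binding domain.
Binding domain of *him₃*: the embedded TP, whose subject is Bruno₂.
*Emil₁* c-commands the pronoun but from outside its binding domain, and is not c-commanded by it → coindexation permitted.
*Bruno₂* c-commands the pronoun within its binding domain → coindexation would violate Principle B.

{1}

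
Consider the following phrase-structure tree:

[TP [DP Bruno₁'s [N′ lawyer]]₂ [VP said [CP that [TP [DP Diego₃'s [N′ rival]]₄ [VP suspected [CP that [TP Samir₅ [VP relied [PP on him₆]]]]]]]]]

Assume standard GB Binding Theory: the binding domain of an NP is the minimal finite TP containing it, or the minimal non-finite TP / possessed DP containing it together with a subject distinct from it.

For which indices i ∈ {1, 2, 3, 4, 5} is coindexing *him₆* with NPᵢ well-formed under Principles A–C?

*him* is a pronoun, so Principle B applies: it must be free in its binding domain.
Binding domain of *him₆*: the embedded TP, whose subject is Samir₅.
*Bruno₁* and the pronoun do not c-command one another → neither Principle B nor Principle C is at stake; coindexation permitted.
*[Bruno₁'s lawyer]₂* c-commands the pronoun but from outside its binding domain, and is not c-commanded by it → coindexation permitted.
*Diego₃* and the pronoun do not c-command one another → neither Principle B nor Principle C is at stake; coindexation permitted.
*[Diego₃'s rival]₄* c-commands the pronoun but from outside its binding domain, and is not c-commanded by it → coindexation permitted.
*Samir₅* c-commands the pronoun within its binding domain → coindexation would violate Principle B.

{1, 2, 3, 4}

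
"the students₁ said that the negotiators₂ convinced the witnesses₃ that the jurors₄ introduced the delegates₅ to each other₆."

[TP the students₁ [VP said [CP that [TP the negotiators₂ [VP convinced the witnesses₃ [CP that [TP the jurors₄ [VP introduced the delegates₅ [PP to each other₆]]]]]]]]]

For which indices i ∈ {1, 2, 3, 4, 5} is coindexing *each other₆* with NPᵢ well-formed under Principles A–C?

*each other* is an anaphor, so Principle A applies: it must be bound in its binding domain.
Binding domain of *each other₆*: the embedded TP, whose subject is the jurors₄.
*the students₁* c-commands the anaphor but is outside its binding domain → cannot satisfy Principle A.
*the negotiators₂* c-commands the anaphor but is outside its binding domain → cannot satisfy Principle A.
*the witnesses₃* c-commands the anaphor but is outside its binding domain → cannot satisfy Principle A.
*the jurors₄* c-commands the anaphor within its binding domain → licit binder.
*the delegates₅* c-commands the anaphor within its binding domain → licit binder.

{4, 5}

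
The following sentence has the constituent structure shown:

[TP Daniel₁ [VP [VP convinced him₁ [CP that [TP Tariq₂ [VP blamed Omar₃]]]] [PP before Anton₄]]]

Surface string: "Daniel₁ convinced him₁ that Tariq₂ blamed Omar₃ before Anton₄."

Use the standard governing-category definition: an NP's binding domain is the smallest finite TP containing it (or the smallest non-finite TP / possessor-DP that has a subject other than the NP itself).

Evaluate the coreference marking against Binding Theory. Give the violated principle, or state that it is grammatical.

Principle B

The two coindexed NPs are *Daniel₁* and *him₁*.
*him₁* is a pronoun. Its binding domain is the matrix TP, whose subject is Daniel₁.
*Daniel₁* c-commands it within that domain and carries the same index.
The pronoun is locally bound → Principle B violation.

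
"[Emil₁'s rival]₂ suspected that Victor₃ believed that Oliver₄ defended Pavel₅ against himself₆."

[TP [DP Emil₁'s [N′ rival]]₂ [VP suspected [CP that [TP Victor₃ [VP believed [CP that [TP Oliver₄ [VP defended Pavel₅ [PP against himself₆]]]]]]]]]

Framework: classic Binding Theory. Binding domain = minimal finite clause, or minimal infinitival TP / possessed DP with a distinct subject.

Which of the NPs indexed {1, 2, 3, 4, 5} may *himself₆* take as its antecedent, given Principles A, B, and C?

*himself* is an anaphor, so Principle A applies: it must be bound in its binding domain.
Binding domain of *himself₆*: the embedded TP, whose subject is Oliver₄.
*Emil₁* does not c-command the anaphor → cannot bind it.
*[Emil₁'s rival]₂* c-commands the anaphor but is outside its binding domain → cannot satisfy Principle A.
*Victor₃* c-commands the anaphor but is outside its binding domain → cannot satisfy Principle A.
*Oliver₄* c-commands the anaphor within its binding domain → licit binder.
*Pavel₅* c-commands the anaphor within its binding domain → licit binder.

{4, 5}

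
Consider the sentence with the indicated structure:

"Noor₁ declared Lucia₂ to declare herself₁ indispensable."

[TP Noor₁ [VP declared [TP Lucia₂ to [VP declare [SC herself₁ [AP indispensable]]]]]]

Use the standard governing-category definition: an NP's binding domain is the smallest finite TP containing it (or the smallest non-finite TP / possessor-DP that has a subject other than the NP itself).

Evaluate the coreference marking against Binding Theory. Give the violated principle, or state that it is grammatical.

Principle A

The two coindexed NPs are *Noor₁* and *herself₁*.
*herself₁* is an anaphor. Principle A requires it to be bound within its binding domain — the embedded TP, whose subject is Lucia₂.
Within that domain it is c-commanded by *Lucia₂*, which does not share its index.
*Noor₁* does c-command the anaphor, but from outside its binding domain.
The anaphor is unbound in its domain → Principle A violation.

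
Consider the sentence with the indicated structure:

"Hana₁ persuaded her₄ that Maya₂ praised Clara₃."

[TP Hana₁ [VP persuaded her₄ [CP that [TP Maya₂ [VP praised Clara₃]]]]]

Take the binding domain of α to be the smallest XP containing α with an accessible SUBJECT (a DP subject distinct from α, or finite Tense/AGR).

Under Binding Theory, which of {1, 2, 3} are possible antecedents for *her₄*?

*her* is a pronoun, so Principle B applies: it must be free in its binding domain.
Binding domain of *her₄*: the matrix TP, whose subject is Hana₁.
*Hana₁* c-commands the pronoun within its binding domain → coindexation would violate Principle B.
*Maya₂*: the pronoun c-commands this R-expression → coindexation would violate Principle C on *Maya₂*.
*Clara₃*: the pronoun c-commands this R-expression → coindexation would violate Principle C on *Clara₃*.

none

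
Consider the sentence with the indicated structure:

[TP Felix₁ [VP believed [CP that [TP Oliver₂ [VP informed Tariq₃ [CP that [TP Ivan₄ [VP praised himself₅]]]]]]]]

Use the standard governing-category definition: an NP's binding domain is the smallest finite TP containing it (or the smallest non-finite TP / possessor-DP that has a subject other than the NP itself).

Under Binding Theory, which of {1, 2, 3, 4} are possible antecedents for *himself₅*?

*himself* is an anaphor, so Principle A applies: it must be bound in its binding domain.
Binding domain of *himself₅*: the embedded TP, whose subject is Ivan₄.
*Felix₁* c-commands the anaphor but is outside its binding domain → cannot satisfy Principle A.
*Oliver₂* c-commands the anaphor but is outside its binding domain → cannot satisfy Principle A.
*Tariq₃* c-commands the anaphor but is outside its binding domain → cannot satisfy Principle A.
*Ivan₄* c-commands the anaphor within its binding domain → licit binder.

{4}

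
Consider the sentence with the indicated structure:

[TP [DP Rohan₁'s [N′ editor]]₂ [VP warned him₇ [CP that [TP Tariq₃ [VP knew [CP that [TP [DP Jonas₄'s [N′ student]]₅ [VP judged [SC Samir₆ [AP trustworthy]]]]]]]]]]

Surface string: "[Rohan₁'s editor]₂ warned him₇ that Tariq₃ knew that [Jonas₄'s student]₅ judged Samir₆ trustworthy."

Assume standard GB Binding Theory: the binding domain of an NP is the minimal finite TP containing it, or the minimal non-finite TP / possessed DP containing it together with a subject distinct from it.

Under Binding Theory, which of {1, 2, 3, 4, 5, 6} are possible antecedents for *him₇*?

*him* is a pronoun, so Principle B applies: it must be free in its binding domain.
Binding domain of *him₇*: the matrix TP, whose subject is [Rohan₁'s editor]₂.
*Rohan₁* and the pronoun do not c-command one another → neither Principle B nor Principle C is at stake; coindexation permitted.
*[Rohan₁'s editor]₂* c-commands the pronoun within its binding domain → coindexation would violate Principle B.
*Tariq₃*: the pronoun c-commands this R-expression → coindexation would violate Principle C on *Tariq₃*.
*Jonas₄*: the pronoun c-commands this R-expression → coindexation would violate Principle C on *Jonas₄*.
*[Jonas₄'s student]₅*: the pronoun c-commands this R-expression → coindexation would violate Principle C on *[Jonas₄'s student]₅*.
*Samir₆*: the pronoun c-commands this R-expression → coindexation would violate Principle C on *Samir₆*.

{1}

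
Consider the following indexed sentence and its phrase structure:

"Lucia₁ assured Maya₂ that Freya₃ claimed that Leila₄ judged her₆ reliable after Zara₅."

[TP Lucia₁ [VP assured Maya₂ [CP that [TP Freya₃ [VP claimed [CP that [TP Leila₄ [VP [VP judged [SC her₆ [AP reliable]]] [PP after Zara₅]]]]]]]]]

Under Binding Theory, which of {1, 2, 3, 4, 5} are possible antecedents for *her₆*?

{1, 2, 3, 5}

*her* is a pronoun, so Principle B applies: it must be free in its binding domain.
Binding domain of *her₆*: the embedded TP, whose subject is Leila₄.
*Lucia₁* c-commands the pronoun but from outside its binding domain, and is not c-commanded by it → coindexation permitted.
*Maya₂* c-commands the pronoun but from outside its binding domain, and is not c-commanded by it → coindexation permitted.
*Freya₃* c-commands the pronoun but from outside its binding domain, and is not c-commanded by it → coindexation permitted.
*Leila₄* c-commands the pronoun within its binding domain → coindexation would violate Principle B.
*Zara₅* and the pronoun do not c-command one another → neither Principle B nor Principle C is at stake; coindexation permitted.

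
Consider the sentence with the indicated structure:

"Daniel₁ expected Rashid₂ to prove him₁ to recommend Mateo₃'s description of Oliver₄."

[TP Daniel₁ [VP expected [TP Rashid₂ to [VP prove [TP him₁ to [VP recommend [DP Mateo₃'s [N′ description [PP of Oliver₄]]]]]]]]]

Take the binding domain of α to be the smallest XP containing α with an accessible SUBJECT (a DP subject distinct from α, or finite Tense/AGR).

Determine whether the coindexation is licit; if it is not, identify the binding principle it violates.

The two coindexed NPs are *Daniel₁* and *him₁*.
*him₁* is a pronoun; its binding domain is the embedded TP, whose subject is Rashid₂. Within that domain it is c-commanded only by *Rashid₂*, which carries a different index — the pronoun is free locally, so Principle B holds.
*Daniel₁* is an R-expression; *him₁* does not c-command it, and no other NP shares its index, so Principle C is satisfied.
All principles are respected.

grammatical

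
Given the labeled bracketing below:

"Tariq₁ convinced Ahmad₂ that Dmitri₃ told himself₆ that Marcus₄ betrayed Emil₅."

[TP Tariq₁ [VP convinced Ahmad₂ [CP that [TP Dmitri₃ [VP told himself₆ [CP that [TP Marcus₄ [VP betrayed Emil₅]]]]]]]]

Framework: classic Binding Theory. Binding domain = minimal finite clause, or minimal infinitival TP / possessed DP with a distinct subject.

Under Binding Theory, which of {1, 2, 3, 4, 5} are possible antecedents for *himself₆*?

*himself* is an anaphor, so Principle A applies: it must be bound in its binding domain.
Binding domain of *himself₆*: the embedded TP, whose subject is Dmitri₃.
*Tariq₁* c-commands the anaphor but is outside its binding domain → cannot satisfy Principle A.
*Ahmad₂* c-commands the anaphor but is outside its binding domain → cannot satisfy Principle A.
*Dmitri₃* c-commands the anaphor within its binding domain → licit binder.
*Marcus₄* does not c-command the anaphor → cannot bind it.
*Emil₅* does not c-command the anaphor → cannot bind it.

{3}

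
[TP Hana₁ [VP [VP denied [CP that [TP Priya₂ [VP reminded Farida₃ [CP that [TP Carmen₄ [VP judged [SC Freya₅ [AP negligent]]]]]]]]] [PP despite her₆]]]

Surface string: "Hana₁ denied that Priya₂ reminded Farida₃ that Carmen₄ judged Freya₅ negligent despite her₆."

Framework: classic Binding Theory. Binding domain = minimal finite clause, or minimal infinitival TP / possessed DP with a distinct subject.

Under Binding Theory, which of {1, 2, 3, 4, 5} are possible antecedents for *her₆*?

{2, 3, 4, 5}

*her* is a pronoun, so Principle B applies: it must be free in its binding domain.
Binding domain of *her₆*: the matrix TP, whose subject is Hana₁.
*Hana₁* c-commands the pronoun within its binding domain → coindexation would violate Principle B.
*Priya₂* and the pronoun do not c-command one another → neither Principle B nor Principle C is at stake; coindexation permitted.
*Farida₃* and the pronoun do not c-command one another → neither Principle B nor Principle C is at stake; coindexation permitted.
*Carmen₄* and the pronoun do not c-command one another → neither Principle B nor Principle C is at stake; coindexation permitted.
*Freya₅* and the pronoun do not c-command one another → neither Principle B nor Principle C is at stake; coindexation permitted.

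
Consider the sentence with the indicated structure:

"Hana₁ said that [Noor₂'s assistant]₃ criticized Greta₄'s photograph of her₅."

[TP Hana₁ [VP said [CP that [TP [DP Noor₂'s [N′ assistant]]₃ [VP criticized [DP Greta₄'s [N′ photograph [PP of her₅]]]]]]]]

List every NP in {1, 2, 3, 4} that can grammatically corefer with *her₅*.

{1, 2, 3}

*her* is a pronoun, so Principle B applies: it must be free in its binding domain.
Binding domain of *her₅*: the possessed DP, whose subject is Greta₄.
*Hana₁* c-commands the pronoun but from outside its binding domain, and is not c-commanded by it → coindexation permitted.
*Noor₂* and the pronoun do not c-command one another → neither Principle B nor Principle C is at stake; coindexation permitted.
*[Noor₂'s assistant]₃* c-commands the pronoun but from outside its binding domain, and is not c-commanded by it → coindexation permitted.
*Greta₄* c-commands the pronoun within its binding domain → coindexation would violate Principle B.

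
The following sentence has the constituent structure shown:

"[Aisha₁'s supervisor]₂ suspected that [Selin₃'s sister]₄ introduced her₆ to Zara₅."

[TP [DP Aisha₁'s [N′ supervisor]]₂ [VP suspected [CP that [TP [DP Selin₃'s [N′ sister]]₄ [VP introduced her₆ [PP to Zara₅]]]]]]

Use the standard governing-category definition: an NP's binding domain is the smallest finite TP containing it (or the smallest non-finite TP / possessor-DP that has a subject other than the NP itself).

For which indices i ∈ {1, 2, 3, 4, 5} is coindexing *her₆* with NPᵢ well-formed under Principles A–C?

*her* is a pronoun, so Principle B applies: it must be free in its binding domain.
Binding domain of *her₆*: the embedded TP, whose subject is [Selin₃'s sister]₄.
*Aisha₁* and the pronoun do not c-command one another → neither Principle B nor Principle C is at stake; coindexation permitted.
*[Aisha₁'s supervisor]₂* c-commands the pronoun but from outside its binding domain, and is not c-commanded by it → coindexation permitted.
*Selin₃* and the pronoun do not c-command one another → neither Principle B nor Principle C is at stake; coindexation permitted.
*[Selin₃'s sister]₄* c-commands the pronoun within its binding domain → coindexation would violate Principle B.
*Zara₅*: the pronoun c-commands this R-expression → coindexation would violate Principle C on *Zara₅*.

{1, 2, 3}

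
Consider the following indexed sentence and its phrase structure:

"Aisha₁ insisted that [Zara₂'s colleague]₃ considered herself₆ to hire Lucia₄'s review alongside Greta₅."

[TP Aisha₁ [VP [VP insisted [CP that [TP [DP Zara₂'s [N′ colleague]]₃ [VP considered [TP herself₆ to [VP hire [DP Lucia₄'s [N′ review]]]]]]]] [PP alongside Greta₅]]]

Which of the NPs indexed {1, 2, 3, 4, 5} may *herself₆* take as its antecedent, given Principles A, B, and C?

{3}

*herself* is an anaphor, so Principle A applies: it must be bound in its binding domain.
Binding domain of *herself₆*: the embedded TP, whose subject is [Zara₂'s colleague]₃.
*Aisha₁* c-commands the anaphor but is outside its binding domain → cannot satisfy Principle A.
*Zara₂* does not c-command the anaphor → cannot bind it.
*[Zara₂'s colleague]₃* c-commands the anaphor within its binding domain → licit binder.
*Lucia₄* does not c-command the anaphor → cannot bind it.
*Greta₅* does not c-command the anaphor → cannot bind it.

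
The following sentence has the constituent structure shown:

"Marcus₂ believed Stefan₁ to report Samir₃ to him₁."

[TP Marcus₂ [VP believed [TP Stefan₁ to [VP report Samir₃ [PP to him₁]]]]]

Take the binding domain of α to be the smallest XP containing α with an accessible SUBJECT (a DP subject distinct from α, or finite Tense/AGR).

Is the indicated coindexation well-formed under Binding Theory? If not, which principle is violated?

The two coindexed NPs are *Stefan₁* and *him₁*.
*him₁* is a pronoun. Its binding domain is the embedded TP, whose subject is Stefan₁.
*Stefan₁* c-commands it within that domain and carries the same index.
The pronoun is locally bound → Principle B violation.

Principle B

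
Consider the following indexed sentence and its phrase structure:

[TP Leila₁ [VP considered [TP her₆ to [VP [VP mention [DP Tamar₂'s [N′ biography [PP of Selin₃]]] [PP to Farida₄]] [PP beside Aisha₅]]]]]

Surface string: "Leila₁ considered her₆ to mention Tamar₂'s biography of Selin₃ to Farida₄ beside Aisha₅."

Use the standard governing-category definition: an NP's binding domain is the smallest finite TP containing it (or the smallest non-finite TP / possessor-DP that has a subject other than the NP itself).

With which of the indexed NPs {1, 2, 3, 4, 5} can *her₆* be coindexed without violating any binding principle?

none

*her* is a pronoun, so Principle B applies: it must be free in its binding domain.
Binding domain of *her₆*: the matrix TP, whose subject is Leila₁.
*Leila₁* c-commands the pronoun within its binding domain → coindexation would violate Principle B.
*Tamar₂*: the pronoun c-commands this R-expression → coindexation would violate Principle C on *Tamar₂*.
*Selin₃*: the pronoun c-commands this R-expression → coindexation would violate Principle C on *Selin₃*.
*Farida₄*: the pronoun c-commands this R-expression → coindexation would violate Principle C on *Farida₄*.
*Aisha₅*: the pronoun c-commands this R-expression → coindexation would violate Principle C on *Aisha₅*.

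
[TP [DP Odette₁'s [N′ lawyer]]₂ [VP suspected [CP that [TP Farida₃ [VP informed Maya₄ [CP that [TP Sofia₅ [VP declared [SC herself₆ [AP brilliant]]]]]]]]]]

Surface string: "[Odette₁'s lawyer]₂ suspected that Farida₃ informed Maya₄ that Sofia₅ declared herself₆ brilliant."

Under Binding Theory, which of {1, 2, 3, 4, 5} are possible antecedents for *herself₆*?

{5}

*herself* is an anaphor, so Principle A applies: it must be bound in its binding domain.
Binding domain of *herself₆*: the embedded TP, whose subject is Sofia₅.
*Odette₁* does not c-command the anaphor → cannot bind it.
*[Odette₁'s lawyer]₂* c-commands the anaphor but is outside its binding domain → cannot satisfy Principle A.
*Farida₃* c-commands the anaphor but is outside its binding domain → cannot satisfy Principle A.
*Maya₄* c-commands the anaphor but is outside its binding domain → cannot satisfy Principle A.
*Sofia₅* c-commands the anaphor within its binding domain → licit binder.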